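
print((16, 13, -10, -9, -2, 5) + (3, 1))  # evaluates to (16, 13, -10, -9, -2, 5, 3, 1)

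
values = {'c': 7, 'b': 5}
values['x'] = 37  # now {'c': 7, 'b': 5, 'x': 37}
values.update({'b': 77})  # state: {'c': 7, 'b': 77, 'x': 37}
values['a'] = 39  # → {'c': 7, 'b': 77, 'x': 37, 'a': 39}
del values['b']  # {'c': 7, 'x': 37, 'a': 39}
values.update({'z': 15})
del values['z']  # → {'c': 7, 'x': 37, 'a': 39}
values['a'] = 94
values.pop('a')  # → 94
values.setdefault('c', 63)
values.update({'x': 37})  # {'c': 7, 'x': 37}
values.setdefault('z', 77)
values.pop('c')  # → 7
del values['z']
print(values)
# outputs {'x': 37}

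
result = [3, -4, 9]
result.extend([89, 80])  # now [3, -4, 9, 89, 80]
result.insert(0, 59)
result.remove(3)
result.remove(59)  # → [-4, 9, 89, 80]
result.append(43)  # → [-4, 9, 89, 80, 43]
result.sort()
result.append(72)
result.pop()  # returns 72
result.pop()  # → 89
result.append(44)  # [-4, 9, 43, 80, 44]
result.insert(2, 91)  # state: [-4, 9, 91, 43, 80, 44]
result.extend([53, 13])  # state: [-4, 9, 91, 43, 80, 44, 53, 13]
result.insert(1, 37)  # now [-4, 37, 9, 91, 43, 80, 44, 53, 13]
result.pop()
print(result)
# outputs [-4, 37, 9, 91, 43, 80, 44, 53]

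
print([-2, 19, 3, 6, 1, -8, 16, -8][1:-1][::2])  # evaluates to [19, 6, -8]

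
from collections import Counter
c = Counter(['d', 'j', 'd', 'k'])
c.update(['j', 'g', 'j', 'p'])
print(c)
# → Counter({'j': 3, 'd': 2, 'k': 1, 'g': 1, 'p': 1})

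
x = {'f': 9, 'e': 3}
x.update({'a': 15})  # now {'f': 9, 'e': 3, 'a': 15}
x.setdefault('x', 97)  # 97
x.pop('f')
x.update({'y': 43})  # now {'e': 3, 'a': 15, 'x': 97, 'y': 43}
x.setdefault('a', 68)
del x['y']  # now {'e': 3, 'a': 15, 'x': 97}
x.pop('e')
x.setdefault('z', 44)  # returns 44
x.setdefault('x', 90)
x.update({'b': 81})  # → {'a': 15, 'x': 97, 'z': 44, 'b': 81}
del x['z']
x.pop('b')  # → 81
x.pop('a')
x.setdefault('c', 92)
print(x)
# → {'x': 97, 'c': 92}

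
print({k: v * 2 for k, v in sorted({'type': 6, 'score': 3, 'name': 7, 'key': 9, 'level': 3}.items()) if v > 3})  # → {'key': 18, 'name': 14, 'type': 12}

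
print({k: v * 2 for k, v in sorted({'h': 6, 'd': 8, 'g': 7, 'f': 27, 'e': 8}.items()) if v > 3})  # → {'d': 16, 'e': 16, 'f': 54, 'g': 14, 'h': 12}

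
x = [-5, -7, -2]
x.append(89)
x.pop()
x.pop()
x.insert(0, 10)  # [10, -5, -7]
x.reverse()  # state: [-7, -5, 10]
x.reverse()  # [10, -5, -7]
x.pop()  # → -7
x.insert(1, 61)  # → [10, 61, -5]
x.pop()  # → -5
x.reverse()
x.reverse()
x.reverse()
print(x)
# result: [61, 10]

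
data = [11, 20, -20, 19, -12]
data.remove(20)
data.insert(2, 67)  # [11, -20, 67, 19, -12]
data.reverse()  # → [-12, 19, 67, -20, 11]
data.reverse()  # [11, -20, 67, 19, -12]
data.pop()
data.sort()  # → [-20, 11, 19, 67]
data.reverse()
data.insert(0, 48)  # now [48, 67, 19, 11, -20]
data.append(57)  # [48, 67, 19, 11, -20, 57]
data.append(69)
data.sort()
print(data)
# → [-20, 11, 19, 48, 57, 67, 69]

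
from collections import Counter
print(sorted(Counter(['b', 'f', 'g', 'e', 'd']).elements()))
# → ['b', 'd', 'e', 'f', 'g']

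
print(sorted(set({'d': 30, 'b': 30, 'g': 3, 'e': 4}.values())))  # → [3, 4, 30]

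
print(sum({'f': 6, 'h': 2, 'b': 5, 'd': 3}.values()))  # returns 16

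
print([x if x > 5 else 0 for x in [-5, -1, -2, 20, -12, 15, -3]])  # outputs [0, 0, 0, 20, 0, 15, 0]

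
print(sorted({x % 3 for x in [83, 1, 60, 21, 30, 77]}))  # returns [0, 1, 2]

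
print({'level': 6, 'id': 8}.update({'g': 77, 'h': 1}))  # None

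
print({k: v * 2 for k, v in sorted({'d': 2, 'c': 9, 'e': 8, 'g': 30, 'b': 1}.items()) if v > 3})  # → {'c': 18, 'e': 16, 'g': 60}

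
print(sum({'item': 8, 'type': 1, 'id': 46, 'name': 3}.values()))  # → 58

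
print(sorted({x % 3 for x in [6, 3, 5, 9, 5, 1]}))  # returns [0, 1, 2]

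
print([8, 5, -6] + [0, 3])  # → [8, 5, -6, 0, 3]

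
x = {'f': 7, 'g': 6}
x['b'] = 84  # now {'f': 7, 'g': 6, 'b': 84}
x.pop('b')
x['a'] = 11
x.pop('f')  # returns 7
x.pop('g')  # 6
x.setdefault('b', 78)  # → 78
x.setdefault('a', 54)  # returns 11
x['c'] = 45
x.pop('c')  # 45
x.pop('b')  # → 78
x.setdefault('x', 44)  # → 44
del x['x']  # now {'a': 11}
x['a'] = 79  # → {'a': 79}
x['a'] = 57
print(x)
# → {'a': 57}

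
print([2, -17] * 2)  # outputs [2, -17, 2, -17]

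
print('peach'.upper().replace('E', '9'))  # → P9ACH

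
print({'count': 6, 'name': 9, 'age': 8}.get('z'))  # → None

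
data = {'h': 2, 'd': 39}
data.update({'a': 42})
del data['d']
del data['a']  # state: {'h': 2}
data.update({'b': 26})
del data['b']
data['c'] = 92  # {'h': 2, 'c': 92}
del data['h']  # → {'c': 92}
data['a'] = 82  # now {'c': 92, 'a': 82}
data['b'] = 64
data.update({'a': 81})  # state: {'c': 92, 'a': 81, 'b': 64}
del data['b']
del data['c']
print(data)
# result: {'a': 81}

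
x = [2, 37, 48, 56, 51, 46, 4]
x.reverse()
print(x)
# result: [4, 46, 51, 56, 48, 37, 2]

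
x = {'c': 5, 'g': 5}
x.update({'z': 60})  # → {'c': 5, 'g': 5, 'z': 60}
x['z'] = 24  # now {'c': 5, 'g': 5, 'z': 24}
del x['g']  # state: {'c': 5, 'z': 24}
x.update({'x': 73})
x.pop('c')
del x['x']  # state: {'z': 24}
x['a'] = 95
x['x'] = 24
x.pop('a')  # 95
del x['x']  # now {'z': 24}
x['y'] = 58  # {'z': 24, 'y': 58}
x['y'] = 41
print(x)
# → {'z': 24, 'y': 41}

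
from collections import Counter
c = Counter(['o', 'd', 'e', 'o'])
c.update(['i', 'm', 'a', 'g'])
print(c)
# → Counter({'o': 2, 'd': 1, 'e': 1, 'i': 1, 'm': 1, 'a': 1, 'g': 1})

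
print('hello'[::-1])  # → olleh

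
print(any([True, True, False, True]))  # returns True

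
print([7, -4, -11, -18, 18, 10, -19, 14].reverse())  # None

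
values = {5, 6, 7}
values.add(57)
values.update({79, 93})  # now {5, 6, 7, 57, 79, 93}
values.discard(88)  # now {5, 6, 7, 57, 79, 93}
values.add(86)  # {5, 6, 7, 57, 79, 86, 93}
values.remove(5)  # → {6, 7, 57, 79, 86, 93}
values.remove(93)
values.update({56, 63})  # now {6, 7, 56, 57, 63, 79, 86}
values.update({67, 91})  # {6, 7, 56, 57, 63, 67, 79, 86, 91}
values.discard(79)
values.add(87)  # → {6, 7, 56, 57, 63, 67, 86, 87, 91}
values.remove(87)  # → {6, 7, 56, 57, 63, 67, 86, 91}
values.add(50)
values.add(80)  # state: {6, 7, 50, 56, 57, 63, 67, 80, 86, 91}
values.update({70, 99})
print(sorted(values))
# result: [6, 7, 50, 56, 57, 63, 67, 70, 80, 86, 91, 99]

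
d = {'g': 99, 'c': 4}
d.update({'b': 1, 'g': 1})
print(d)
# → {'g': 1, 'c': 4, 'b': 1}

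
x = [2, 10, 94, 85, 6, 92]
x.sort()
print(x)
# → [2, 6, 10, 85, 92, 94]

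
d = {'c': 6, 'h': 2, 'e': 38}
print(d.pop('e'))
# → 38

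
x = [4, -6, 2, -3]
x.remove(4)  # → [-6, 2, -3]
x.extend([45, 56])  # [-6, 2, -3, 45, 56]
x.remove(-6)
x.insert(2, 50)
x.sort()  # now [-3, 2, 45, 50, 56]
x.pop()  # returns 56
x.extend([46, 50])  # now [-3, 2, 45, 50, 46, 50]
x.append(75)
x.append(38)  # [-3, 2, 45, 50, 46, 50, 75, 38]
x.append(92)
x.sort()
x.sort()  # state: [-3, 2, 38, 45, 46, 50, 50, 75, 92]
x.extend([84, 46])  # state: [-3, 2, 38, 45, 46, 50, 50, 75, 92, 84, 46]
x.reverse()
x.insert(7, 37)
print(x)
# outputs [46, 84, 92, 75, 50, 50, 46, 37, 45, 38, 2, -3]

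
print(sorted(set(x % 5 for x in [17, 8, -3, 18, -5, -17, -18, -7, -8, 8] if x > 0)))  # [2, 3]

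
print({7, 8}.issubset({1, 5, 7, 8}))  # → True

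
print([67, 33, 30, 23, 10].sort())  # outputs None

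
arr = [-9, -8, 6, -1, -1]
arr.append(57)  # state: [-9, -8, 6, -1, -1, 57]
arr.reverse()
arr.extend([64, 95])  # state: [57, -1, -1, 6, -8, -9, 64, 95]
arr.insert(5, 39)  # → [57, -1, -1, 6, -8, 39, -9, 64, 95]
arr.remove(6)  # [57, -1, -1, -8, 39, -9, 64, 95]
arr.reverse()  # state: [95, 64, -9, 39, -8, -1, -1, 57]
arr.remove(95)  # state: [64, -9, 39, -8, -1, -1, 57]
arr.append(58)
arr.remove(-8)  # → [64, -9, 39, -1, -1, 57, 58]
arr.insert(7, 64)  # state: [64, -9, 39, -1, -1, 57, 58, 64]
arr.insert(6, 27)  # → [64, -9, 39, -1, -1, 57, 27, 58, 64]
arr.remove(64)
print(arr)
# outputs [-9, 39, -1, -1, 57, 27, 58, 64]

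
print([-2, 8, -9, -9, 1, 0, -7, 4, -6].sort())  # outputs None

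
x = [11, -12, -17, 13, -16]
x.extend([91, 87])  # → [11, -12, -17, 13, -16, 91, 87]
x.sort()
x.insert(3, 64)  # [-17, -16, -12, 64, 11, 13, 87, 91]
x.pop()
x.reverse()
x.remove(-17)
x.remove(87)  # [13, 11, 64, -12, -16]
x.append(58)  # [13, 11, 64, -12, -16, 58]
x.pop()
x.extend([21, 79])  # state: [13, 11, 64, -12, -16, 21, 79]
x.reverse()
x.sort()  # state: [-16, -12, 11, 13, 21, 64, 79]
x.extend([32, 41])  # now [-16, -12, 11, 13, 21, 64, 79, 32, 41]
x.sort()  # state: [-16, -12, 11, 13, 21, 32, 41, 64, 79]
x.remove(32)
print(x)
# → [-16, -12, 11, 13, 21, 41, 64, 79]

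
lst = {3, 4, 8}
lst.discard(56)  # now {3, 4, 8}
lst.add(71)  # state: {3, 4, 8, 71}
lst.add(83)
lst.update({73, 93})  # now {3, 4, 8, 71, 73, 83, 93}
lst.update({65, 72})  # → {3, 4, 8, 65, 71, 72, 73, 83, 93}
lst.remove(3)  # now {4, 8, 65, 71, 72, 73, 83, 93}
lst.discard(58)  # {4, 8, 65, 71, 72, 73, 83, 93}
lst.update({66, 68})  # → {4, 8, 65, 66, 68, 71, 72, 73, 83, 93}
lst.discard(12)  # {4, 8, 65, 66, 68, 71, 72, 73, 83, 93}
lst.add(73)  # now {4, 8, 65, 66, 68, 71, 72, 73, 83, 93}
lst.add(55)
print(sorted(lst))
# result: [4, 8, 55, 65, 66, 68, 71, 72, 73, 83, 93]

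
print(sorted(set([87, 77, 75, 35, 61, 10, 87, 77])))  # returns [10, 35, 61, 75, 77, 87]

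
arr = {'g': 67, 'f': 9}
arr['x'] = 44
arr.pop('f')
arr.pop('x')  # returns 44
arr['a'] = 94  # {'g': 67, 'a': 94}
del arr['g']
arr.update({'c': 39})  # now {'a': 94, 'c': 39}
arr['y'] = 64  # {'a': 94, 'c': 39, 'y': 64}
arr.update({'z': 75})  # {'a': 94, 'c': 39, 'y': 64, 'z': 75}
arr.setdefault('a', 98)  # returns 94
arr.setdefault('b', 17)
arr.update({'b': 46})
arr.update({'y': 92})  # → {'a': 94, 'c': 39, 'y': 92, 'z': 75, 'b': 46}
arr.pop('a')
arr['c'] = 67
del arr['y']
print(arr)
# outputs {'c': 67, 'z': 75, 'b': 46}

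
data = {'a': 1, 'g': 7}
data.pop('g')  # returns 7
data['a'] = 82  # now {'a': 82}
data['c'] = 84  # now {'a': 82, 'c': 84}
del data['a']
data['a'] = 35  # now {'c': 84, 'a': 35}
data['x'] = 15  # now {'c': 84, 'a': 35, 'x': 15}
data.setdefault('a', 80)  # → 35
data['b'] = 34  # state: {'c': 84, 'a': 35, 'x': 15, 'b': 34}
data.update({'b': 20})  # {'c': 84, 'a': 35, 'x': 15, 'b': 20}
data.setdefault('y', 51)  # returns 51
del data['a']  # {'c': 84, 'x': 15, 'b': 20, 'y': 51}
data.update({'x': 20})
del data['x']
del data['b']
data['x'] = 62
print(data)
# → {'c': 84, 'y': 51, 'x': 62}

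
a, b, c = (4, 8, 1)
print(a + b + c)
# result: 13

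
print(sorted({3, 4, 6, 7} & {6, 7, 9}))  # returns [6, 7]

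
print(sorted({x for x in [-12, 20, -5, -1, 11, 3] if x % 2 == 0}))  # [-12, 20]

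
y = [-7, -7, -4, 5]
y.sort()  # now [-7, -7, -4, 5]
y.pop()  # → 5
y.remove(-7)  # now [-7, -4]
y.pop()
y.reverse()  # [-7]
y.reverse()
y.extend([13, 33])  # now [-7, 13, 33]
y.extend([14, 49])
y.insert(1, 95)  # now [-7, 95, 13, 33, 14, 49]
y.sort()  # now [-7, 13, 14, 33, 49, 95]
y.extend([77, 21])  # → [-7, 13, 14, 33, 49, 95, 77, 21]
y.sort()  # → [-7, 13, 14, 21, 33, 49, 77, 95]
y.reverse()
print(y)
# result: [95, 77, 49, 33, 21, 14, 13, -7]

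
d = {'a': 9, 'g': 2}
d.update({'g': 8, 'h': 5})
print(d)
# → {'a': 9, 'g': 8, 'h': 5}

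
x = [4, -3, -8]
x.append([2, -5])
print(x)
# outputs [4, -3, -8, [2, -5]]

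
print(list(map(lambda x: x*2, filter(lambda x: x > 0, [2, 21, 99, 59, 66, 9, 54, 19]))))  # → [4, 42, 198, 118, 132, 18, 108, 38]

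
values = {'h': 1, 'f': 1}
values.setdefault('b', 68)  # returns 68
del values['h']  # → {'f': 1, 'b': 68}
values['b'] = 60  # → {'f': 1, 'b': 60}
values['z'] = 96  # {'f': 1, 'b': 60, 'z': 96}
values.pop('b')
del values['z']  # {'f': 1}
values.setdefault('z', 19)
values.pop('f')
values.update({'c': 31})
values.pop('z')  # 19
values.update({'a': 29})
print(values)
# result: {'c': 31, 'a': 29}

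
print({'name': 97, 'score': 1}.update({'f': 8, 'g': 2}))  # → None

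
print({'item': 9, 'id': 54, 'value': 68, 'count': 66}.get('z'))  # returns None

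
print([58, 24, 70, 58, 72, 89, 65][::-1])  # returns [65, 89, 72, 58, 70, 24, 58]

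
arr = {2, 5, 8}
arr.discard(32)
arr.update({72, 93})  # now {2, 5, 8, 72, 93}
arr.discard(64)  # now {2, 5, 8, 72, 93}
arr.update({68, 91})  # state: {2, 5, 8, 68, 72, 91, 93}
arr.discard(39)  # {2, 5, 8, 68, 72, 91, 93}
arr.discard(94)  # {2, 5, 8, 68, 72, 91, 93}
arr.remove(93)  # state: {2, 5, 8, 68, 72, 91}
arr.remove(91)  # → {2, 5, 8, 68, 72}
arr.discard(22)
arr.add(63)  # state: {2, 5, 8, 63, 68, 72}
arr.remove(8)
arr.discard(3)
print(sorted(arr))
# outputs [2, 5, 63, 68, 72]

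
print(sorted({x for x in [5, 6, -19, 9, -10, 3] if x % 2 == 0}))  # [-10, 6]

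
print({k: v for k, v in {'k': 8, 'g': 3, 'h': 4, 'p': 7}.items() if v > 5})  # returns {'k': 8, 'p': 7}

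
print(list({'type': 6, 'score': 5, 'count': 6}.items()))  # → [('type', 6), ('score', 5), ('count', 6)]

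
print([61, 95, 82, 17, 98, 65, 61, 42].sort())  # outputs None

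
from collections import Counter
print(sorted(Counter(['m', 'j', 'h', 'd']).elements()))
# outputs ['d', 'h', 'j', 'm']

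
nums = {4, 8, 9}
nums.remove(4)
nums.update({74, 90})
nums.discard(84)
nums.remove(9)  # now {8, 74, 90}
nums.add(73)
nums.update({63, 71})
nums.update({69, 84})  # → {8, 63, 69, 71, 73, 74, 84, 90}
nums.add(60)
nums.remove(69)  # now {8, 60, 63, 71, 73, 74, 84, 90}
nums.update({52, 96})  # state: {8, 52, 60, 63, 71, 73, 74, 84, 90, 96}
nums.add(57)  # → {8, 52, 57, 60, 63, 71, 73, 74, 84, 90, 96}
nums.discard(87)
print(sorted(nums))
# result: [8, 52, 57, 60, 63, 71, 73, 74, 84, 90, 96]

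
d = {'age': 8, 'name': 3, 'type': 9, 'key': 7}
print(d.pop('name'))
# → 3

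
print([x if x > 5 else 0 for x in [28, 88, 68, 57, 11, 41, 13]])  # [28, 88, 68, 57, 11, 41, 13]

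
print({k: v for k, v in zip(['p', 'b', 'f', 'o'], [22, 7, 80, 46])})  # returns {'p': 22, 'b': 7, 'f': 80, 'o': 46}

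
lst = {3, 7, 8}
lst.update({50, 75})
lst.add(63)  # {3, 7, 8, 50, 63, 75}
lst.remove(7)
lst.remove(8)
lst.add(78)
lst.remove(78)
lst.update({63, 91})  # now {3, 50, 63, 75, 91}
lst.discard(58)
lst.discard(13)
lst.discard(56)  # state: {3, 50, 63, 75, 91}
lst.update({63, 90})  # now {3, 50, 63, 75, 90, 91}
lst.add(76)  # {3, 50, 63, 75, 76, 90, 91}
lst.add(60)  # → {3, 50, 60, 63, 75, 76, 90, 91}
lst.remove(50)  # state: {3, 60, 63, 75, 76, 90, 91}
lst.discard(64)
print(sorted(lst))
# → [3, 60, 63, 75, 76, 90, 91]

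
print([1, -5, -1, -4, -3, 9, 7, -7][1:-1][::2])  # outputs [-5, -4, 9]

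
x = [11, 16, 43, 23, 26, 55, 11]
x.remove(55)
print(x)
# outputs [11, 16, 43, 23, 26, 11]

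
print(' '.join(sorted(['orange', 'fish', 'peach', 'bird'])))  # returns bird fish orange peach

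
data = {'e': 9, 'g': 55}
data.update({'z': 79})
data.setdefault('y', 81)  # 81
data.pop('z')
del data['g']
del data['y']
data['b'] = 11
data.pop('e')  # 9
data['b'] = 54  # {'b': 54}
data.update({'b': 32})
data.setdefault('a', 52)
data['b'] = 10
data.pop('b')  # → 10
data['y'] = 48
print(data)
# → {'a': 52, 'y': 48}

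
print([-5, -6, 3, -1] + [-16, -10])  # [-5, -6, 3, -1, -16, -10]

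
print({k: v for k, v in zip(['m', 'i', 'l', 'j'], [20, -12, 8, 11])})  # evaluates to {'m': 20, 'i': -12, 'l': 8, 'j': 11}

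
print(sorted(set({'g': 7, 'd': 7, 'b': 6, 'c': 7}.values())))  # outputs [6, 7]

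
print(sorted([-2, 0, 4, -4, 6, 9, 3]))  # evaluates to [-4, -2, 0, 3, 4, 6, 9]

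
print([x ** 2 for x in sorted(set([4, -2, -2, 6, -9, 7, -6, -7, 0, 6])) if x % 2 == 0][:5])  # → [36, 4, 0, 16, 36]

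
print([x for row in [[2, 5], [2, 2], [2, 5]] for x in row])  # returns [2, 5, 2, 2, 2, 5]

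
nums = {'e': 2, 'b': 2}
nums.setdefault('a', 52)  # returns 52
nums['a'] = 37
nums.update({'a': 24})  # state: {'e': 2, 'b': 2, 'a': 24}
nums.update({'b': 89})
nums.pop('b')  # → 89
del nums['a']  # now {'e': 2}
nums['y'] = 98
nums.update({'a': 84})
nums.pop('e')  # 2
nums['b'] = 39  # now {'y': 98, 'a': 84, 'b': 39}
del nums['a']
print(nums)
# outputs {'y': 98, 'b': 39}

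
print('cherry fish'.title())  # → Cherry Fish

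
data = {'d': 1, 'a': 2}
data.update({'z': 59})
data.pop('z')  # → 59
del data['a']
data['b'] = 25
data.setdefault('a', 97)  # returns 97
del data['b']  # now {'d': 1, 'a': 97}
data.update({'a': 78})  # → {'d': 1, 'a': 78}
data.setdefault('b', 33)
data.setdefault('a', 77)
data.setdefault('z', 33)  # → 33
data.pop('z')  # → 33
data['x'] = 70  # {'d': 1, 'a': 78, 'b': 33, 'x': 70}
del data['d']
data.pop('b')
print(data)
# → {'a': 78, 'x': 70}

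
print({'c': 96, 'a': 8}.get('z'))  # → None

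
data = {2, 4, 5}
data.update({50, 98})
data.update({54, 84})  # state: {2, 4, 5, 50, 54, 84, 98}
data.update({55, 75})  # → {2, 4, 5, 50, 54, 55, 75, 84, 98}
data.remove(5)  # {2, 4, 50, 54, 55, 75, 84, 98}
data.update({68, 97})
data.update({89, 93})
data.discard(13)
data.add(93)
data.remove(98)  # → {2, 4, 50, 54, 55, 68, 75, 84, 89, 93, 97}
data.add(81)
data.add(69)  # {2, 4, 50, 54, 55, 68, 69, 75, 81, 84, 89, 93, 97}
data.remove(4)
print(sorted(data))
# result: [2, 50, 54, 55, 68, 69, 75, 81, 84, 89, 93, 97]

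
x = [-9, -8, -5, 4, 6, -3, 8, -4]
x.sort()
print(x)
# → [-9, -8, -5, -4, -3, 4, 6, 8]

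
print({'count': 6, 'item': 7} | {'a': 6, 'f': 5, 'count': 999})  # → {'count': 999, 'item': 7, 'a': 6, 'f': 5}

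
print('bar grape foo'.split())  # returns ['bar', 'grape', 'foo']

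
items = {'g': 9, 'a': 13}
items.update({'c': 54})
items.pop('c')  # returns 54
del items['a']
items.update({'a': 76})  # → {'g': 9, 'a': 76}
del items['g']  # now {'a': 76}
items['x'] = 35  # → {'a': 76, 'x': 35}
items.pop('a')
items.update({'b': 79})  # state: {'x': 35, 'b': 79}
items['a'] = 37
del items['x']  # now {'b': 79, 'a': 37}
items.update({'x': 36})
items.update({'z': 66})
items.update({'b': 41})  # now {'b': 41, 'a': 37, 'x': 36, 'z': 66}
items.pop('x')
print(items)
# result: {'b': 41, 'a': 37, 'z': 66}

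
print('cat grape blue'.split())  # ['cat', 'grape', 'blue']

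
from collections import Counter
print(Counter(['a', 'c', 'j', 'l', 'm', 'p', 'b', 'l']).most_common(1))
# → [('l', 2)]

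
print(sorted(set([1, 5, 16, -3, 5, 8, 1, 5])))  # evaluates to [-3, 1, 5, 8, 16]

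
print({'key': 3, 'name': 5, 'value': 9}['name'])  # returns 5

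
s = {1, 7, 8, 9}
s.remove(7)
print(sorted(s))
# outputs [1, 8, 9]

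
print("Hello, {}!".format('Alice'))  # Hello, Alice!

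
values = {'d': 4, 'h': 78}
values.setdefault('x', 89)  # 89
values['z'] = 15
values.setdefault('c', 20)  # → 20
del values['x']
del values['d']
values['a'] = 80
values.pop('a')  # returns 80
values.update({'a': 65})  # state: {'h': 78, 'z': 15, 'c': 20, 'a': 65}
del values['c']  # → {'h': 78, 'z': 15, 'a': 65}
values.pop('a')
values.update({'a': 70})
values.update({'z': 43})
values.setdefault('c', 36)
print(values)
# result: {'h': 78, 'z': 43, 'a': 70, 'c': 36}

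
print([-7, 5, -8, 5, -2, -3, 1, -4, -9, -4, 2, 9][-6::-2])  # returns [1, -2, -8, -7]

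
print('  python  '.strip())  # python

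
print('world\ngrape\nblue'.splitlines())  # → ['world', 'grape', 'blue']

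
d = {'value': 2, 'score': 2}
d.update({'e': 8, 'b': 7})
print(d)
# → {'value': 2, 'score': 2, 'e': 8, 'b': 7}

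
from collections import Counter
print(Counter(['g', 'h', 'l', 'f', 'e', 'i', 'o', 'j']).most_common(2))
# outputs [('g', 1), ('h', 1)]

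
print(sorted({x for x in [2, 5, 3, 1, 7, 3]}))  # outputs [1, 2, 3, 5, 7]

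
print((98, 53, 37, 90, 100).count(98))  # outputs 1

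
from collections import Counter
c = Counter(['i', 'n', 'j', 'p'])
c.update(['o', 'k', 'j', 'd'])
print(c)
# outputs Counter({'j': 2, 'i': 1, 'n': 1, 'p': 1, 'o': 1, 'k': 1, 'd': 1})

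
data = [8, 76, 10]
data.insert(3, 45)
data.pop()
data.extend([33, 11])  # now [8, 76, 10, 33, 11]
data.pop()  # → 11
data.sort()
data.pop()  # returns 76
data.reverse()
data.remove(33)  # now [10, 8]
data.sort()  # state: [8, 10]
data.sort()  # [8, 10]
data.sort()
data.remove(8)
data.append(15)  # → [10, 15]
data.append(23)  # [10, 15, 23]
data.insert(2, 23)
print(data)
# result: [10, 15, 23, 23]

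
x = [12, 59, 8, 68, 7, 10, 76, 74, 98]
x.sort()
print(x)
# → [7, 8, 10, 12, 59, 68, 74, 76, 98]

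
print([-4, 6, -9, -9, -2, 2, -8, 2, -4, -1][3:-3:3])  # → [-9, -8]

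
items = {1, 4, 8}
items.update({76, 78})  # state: {1, 4, 8, 76, 78}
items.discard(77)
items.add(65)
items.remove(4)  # {1, 8, 65, 76, 78}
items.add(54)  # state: {1, 8, 54, 65, 76, 78}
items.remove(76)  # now {1, 8, 54, 65, 78}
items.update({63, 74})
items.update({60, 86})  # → {1, 8, 54, 60, 63, 65, 74, 78, 86}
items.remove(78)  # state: {1, 8, 54, 60, 63, 65, 74, 86}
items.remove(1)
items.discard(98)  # {8, 54, 60, 63, 65, 74, 86}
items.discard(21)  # {8, 54, 60, 63, 65, 74, 86}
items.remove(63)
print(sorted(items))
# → [8, 54, 60, 65, 74, 86]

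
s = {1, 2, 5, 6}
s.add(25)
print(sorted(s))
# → [1, 2, 5, 6, 25]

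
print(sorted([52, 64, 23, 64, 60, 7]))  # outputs [7, 23, 52, 60, 64, 64]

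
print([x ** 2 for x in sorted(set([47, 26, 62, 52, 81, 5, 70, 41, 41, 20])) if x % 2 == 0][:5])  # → [400, 676, 2704, 3844, 4900]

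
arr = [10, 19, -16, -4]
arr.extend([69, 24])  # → [10, 19, -16, -4, 69, 24]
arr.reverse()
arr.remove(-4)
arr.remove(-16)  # [24, 69, 19, 10]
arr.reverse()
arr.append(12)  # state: [10, 19, 69, 24, 12]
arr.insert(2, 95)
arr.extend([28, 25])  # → [10, 19, 95, 69, 24, 12, 28, 25]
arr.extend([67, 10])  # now [10, 19, 95, 69, 24, 12, 28, 25, 67, 10]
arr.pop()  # 10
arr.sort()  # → [10, 12, 19, 24, 25, 28, 67, 69, 95]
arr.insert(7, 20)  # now [10, 12, 19, 24, 25, 28, 67, 20, 69, 95]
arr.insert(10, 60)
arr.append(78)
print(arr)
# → [10, 12, 19, 24, 25, 28, 67, 20, 69, 95, 60, 78]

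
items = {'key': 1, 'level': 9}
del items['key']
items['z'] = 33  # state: {'level': 9, 'z': 33}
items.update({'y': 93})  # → {'level': 9, 'z': 33, 'y': 93}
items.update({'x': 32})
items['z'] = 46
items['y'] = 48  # {'level': 9, 'z': 46, 'y': 48, 'x': 32}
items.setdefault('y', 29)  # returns 48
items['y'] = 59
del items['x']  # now {'level': 9, 'z': 46, 'y': 59}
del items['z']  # {'level': 9, 'y': 59}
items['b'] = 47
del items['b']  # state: {'level': 9, 'y': 59}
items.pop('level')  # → 9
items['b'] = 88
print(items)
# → {'y': 59, 'b': 88}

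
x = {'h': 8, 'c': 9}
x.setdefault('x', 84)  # 84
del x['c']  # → {'h': 8, 'x': 84}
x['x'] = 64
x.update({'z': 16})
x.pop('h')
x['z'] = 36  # {'x': 64, 'z': 36}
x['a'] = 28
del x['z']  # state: {'x': 64, 'a': 28}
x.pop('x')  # 64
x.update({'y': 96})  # {'a': 28, 'y': 96}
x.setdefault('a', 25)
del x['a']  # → {'y': 96}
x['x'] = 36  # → {'y': 96, 'x': 36}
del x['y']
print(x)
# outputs {'x': 36}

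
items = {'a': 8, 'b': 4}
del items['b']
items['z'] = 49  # {'a': 8, 'z': 49}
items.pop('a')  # 8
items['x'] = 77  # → {'z': 49, 'x': 77}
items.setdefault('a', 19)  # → 19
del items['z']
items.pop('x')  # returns 77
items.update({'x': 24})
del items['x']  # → {'a': 19}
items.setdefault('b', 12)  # 12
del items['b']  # {'a': 19}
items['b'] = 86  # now {'a': 19, 'b': 86}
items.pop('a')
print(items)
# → {'b': 86}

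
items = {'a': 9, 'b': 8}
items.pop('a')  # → 9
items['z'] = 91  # {'b': 8, 'z': 91}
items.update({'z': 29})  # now {'b': 8, 'z': 29}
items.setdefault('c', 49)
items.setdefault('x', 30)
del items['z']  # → {'b': 8, 'c': 49, 'x': 30}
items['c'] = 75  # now {'b': 8, 'c': 75, 'x': 30}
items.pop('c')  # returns 75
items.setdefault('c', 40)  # 40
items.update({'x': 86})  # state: {'b': 8, 'x': 86, 'c': 40}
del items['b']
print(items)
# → {'x': 86, 'c': 40}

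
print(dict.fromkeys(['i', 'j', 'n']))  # {'i': None, 'j': None, 'n': None}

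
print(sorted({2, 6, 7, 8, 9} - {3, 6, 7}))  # [2, 8, 9]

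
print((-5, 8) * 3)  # (-5, 8, -5, 8, -5, 8)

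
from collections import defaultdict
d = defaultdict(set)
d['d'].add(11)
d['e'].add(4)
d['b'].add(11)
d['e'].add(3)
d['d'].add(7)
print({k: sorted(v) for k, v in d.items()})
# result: {'d': [7, 11], 'e': [3, 4], 'b': [11]}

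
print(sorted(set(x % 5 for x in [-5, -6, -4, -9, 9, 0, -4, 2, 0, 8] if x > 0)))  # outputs [2, 3, 4]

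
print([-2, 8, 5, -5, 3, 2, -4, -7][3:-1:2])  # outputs [-5, 2]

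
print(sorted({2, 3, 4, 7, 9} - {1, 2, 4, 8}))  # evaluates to [3, 7, 9]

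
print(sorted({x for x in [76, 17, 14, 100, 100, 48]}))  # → [14, 17, 48, 76, 100]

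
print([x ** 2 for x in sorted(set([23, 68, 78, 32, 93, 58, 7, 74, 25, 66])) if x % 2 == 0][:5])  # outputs [1024, 3364, 4356, 4624, 5476]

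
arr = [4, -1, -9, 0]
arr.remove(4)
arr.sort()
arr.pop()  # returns 0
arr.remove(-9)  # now [-1]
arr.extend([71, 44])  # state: [-1, 71, 44]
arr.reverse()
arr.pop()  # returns -1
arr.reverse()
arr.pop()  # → 44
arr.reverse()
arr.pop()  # 71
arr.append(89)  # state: [89]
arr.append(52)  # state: [89, 52]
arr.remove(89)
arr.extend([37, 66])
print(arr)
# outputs [52, 37, 66]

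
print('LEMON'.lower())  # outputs lemon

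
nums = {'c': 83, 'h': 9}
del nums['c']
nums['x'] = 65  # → {'h': 9, 'x': 65}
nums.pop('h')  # 9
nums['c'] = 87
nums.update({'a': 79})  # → {'x': 65, 'c': 87, 'a': 79}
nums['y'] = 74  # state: {'x': 65, 'c': 87, 'a': 79, 'y': 74}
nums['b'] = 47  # {'x': 65, 'c': 87, 'a': 79, 'y': 74, 'b': 47}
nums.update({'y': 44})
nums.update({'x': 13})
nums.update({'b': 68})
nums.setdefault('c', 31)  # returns 87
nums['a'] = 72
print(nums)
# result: {'x': 13, 'c': 87, 'a': 72, 'y': 44, 'b': 68}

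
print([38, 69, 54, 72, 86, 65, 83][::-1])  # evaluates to [83, 65, 86, 72, 54, 69, 38]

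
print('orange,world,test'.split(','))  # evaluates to ['orange', 'world', 'test']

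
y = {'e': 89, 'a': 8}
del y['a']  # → {'e': 89}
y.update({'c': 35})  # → {'e': 89, 'c': 35}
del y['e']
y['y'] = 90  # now {'c': 35, 'y': 90}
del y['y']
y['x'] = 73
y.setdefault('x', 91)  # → 73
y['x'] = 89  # {'c': 35, 'x': 89}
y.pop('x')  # 89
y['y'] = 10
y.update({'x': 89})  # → {'c': 35, 'y': 10, 'x': 89}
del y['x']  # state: {'c': 35, 'y': 10}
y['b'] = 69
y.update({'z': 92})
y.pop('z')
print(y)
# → {'c': 35, 'y': 10, 'b': 69}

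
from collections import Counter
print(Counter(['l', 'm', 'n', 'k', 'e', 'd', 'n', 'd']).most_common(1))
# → [('n', 2)]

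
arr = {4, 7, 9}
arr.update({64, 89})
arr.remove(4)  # {7, 9, 64, 89}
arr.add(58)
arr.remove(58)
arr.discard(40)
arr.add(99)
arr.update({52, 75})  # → {7, 9, 52, 64, 75, 89, 99}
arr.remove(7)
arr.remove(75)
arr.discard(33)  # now {9, 52, 64, 89, 99}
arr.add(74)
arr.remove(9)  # {52, 64, 74, 89, 99}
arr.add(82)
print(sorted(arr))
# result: [52, 64, 74, 82, 89, 99]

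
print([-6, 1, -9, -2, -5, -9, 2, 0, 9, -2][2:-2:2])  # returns [-9, -5, 2]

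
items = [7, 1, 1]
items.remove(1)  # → [7, 1]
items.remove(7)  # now [1]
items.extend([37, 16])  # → [1, 37, 16]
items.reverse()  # [16, 37, 1]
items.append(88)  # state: [16, 37, 1, 88]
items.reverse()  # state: [88, 1, 37, 16]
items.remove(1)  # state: [88, 37, 16]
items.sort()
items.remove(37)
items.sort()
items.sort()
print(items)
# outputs [16, 88]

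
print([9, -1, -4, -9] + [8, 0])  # [9, -1, -4, -9, 8, 0]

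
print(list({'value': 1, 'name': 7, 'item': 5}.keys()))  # ['value', 'name', 'item']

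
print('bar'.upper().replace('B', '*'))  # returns *AR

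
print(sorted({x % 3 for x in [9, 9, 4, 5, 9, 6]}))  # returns [0, 1, 2]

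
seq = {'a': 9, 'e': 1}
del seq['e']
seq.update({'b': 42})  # {'a': 9, 'b': 42}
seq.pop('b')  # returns 42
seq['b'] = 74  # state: {'a': 9, 'b': 74}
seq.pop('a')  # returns 9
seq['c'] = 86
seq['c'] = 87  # {'b': 74, 'c': 87}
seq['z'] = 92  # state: {'b': 74, 'c': 87, 'z': 92}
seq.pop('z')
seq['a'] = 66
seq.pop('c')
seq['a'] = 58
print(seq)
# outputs {'b': 74, 'a': 58}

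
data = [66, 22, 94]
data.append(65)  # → [66, 22, 94, 65]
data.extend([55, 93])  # [66, 22, 94, 65, 55, 93]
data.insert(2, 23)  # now [66, 22, 23, 94, 65, 55, 93]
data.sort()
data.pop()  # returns 94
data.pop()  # 93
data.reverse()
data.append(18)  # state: [66, 65, 55, 23, 22, 18]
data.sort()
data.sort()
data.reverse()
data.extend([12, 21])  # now [66, 65, 55, 23, 22, 18, 12, 21]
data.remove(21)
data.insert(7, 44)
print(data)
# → [66, 65, 55, 23, 22, 18, 12, 44]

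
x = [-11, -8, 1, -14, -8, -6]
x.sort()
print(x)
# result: [-14, -11, -8, -8, -6, 1]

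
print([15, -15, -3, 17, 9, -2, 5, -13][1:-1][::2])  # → [-15, 17, -2]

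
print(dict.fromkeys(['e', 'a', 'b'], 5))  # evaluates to {'e': 5, 'a': 5, 'b': 5}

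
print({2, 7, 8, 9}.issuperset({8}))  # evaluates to True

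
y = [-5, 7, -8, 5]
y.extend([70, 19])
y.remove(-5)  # [7, -8, 5, 70, 19]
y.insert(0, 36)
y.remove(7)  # [36, -8, 5, 70, 19]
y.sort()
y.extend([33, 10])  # [-8, 5, 19, 36, 70, 33, 10]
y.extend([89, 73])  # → [-8, 5, 19, 36, 70, 33, 10, 89, 73]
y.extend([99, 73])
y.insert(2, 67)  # [-8, 5, 67, 19, 36, 70, 33, 10, 89, 73, 99, 73]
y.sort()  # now [-8, 5, 10, 19, 33, 36, 67, 70, 73, 73, 89, 99]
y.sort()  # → [-8, 5, 10, 19, 33, 36, 67, 70, 73, 73, 89, 99]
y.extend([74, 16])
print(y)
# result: [-8, 5, 10, 19, 33, 36, 67, 70, 73, 73, 89, 99, 74, 16]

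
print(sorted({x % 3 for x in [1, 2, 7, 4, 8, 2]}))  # [1, 2]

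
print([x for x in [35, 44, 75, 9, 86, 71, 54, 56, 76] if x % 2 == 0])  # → [44, 86, 54, 56, 76]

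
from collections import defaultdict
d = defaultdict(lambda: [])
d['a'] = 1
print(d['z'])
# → []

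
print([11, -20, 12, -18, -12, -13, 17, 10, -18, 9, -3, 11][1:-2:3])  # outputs [-20, -12, 10]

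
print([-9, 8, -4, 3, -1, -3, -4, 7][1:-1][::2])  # [8, 3, -3]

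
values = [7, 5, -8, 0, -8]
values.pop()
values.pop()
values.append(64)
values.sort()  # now [-8, 5, 7, 64]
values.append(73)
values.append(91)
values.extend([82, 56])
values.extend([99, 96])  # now [-8, 5, 7, 64, 73, 91, 82, 56, 99, 96]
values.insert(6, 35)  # [-8, 5, 7, 64, 73, 91, 35, 82, 56, 99, 96]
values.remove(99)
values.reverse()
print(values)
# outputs [96, 56, 82, 35, 91, 73, 64, 7, 5, -8]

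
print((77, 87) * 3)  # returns (77, 87, 77, 87, 77, 87)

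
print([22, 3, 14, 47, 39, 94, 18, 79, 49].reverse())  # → None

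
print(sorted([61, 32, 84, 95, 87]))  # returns [32, 61, 84, 87, 95]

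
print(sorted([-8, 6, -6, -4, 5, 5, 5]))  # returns [-8, -6, -4, 5, 5, 5, 6]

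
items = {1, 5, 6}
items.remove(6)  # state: {1, 5}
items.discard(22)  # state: {1, 5}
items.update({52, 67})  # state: {1, 5, 52, 67}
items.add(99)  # {1, 5, 52, 67, 99}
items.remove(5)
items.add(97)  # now {1, 52, 67, 97, 99}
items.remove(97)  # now {1, 52, 67, 99}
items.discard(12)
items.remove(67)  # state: {1, 52, 99}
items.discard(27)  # {1, 52, 99}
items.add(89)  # {1, 52, 89, 99}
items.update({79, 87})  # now {1, 52, 79, 87, 89, 99}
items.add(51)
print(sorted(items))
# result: [1, 51, 52, 79, 87, 89, 99]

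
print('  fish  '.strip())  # fish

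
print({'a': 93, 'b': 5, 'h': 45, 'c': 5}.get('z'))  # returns None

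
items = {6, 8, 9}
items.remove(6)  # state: {8, 9}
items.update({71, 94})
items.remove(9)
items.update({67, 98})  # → {8, 67, 71, 94, 98}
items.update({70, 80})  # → {8, 67, 70, 71, 80, 94, 98}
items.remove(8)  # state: {67, 70, 71, 80, 94, 98}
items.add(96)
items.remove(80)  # {67, 70, 71, 94, 96, 98}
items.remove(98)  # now {67, 70, 71, 94, 96}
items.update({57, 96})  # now {57, 67, 70, 71, 94, 96}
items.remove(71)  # {57, 67, 70, 94, 96}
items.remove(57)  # {67, 70, 94, 96}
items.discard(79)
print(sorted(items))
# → [67, 70, 94, 96]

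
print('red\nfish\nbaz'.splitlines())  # ['red', 'fish', 'baz']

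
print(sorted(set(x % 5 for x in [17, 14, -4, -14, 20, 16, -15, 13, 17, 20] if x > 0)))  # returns [0, 1, 2, 3, 4]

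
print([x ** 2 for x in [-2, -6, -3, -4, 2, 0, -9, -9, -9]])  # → [4, 36, 9, 16, 4, 0, 81, 81, 81]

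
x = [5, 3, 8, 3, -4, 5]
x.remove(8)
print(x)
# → [5, 3, 3, -4, 5]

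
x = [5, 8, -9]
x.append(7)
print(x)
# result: [5, 8, -9, 7]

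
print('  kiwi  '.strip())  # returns kiwi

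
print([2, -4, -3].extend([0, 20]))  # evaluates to None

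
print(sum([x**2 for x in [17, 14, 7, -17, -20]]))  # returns 1223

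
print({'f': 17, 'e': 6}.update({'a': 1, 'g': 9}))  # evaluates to None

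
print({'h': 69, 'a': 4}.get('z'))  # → None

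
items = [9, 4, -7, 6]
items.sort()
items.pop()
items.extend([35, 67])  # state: [-7, 4, 6, 35, 67]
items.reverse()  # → [67, 35, 6, 4, -7]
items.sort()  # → [-7, 4, 6, 35, 67]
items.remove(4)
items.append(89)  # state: [-7, 6, 35, 67, 89]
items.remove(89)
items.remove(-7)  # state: [6, 35, 67]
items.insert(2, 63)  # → [6, 35, 63, 67]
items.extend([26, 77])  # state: [6, 35, 63, 67, 26, 77]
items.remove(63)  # [6, 35, 67, 26, 77]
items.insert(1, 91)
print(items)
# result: [6, 91, 35, 67, 26, 77]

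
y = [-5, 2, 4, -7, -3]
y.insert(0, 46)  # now [46, -5, 2, 4, -7, -3]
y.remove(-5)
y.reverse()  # [-3, -7, 4, 2, 46]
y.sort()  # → [-7, -3, 2, 4, 46]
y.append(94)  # [-7, -3, 2, 4, 46, 94]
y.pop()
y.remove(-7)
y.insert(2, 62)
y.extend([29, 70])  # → [-3, 2, 62, 4, 46, 29, 70]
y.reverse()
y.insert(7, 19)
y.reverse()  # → [19, -3, 2, 62, 4, 46, 29, 70]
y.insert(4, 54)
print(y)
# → [19, -3, 2, 62, 54, 4, 46, 29, 70]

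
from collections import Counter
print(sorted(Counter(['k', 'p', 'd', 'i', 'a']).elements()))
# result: ['a', 'd', 'i', 'k', 'p']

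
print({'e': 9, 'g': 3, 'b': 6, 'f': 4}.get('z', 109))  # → 109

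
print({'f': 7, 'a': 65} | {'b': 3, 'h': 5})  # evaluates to {'f': 7, 'a': 65, 'b': 3, 'h': 5}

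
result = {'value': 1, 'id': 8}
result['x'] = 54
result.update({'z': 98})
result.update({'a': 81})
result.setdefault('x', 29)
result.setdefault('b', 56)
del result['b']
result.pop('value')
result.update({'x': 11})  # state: {'id': 8, 'x': 11, 'z': 98, 'a': 81}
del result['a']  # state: {'id': 8, 'x': 11, 'z': 98}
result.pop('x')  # 11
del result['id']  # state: {'z': 98}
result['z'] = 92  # {'z': 92}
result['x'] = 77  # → {'z': 92, 'x': 77}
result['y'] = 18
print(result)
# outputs {'z': 92, 'x': 77, 'y': 18}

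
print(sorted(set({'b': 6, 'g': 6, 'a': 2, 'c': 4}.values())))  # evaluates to [2, 4, 6]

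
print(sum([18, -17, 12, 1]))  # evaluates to 14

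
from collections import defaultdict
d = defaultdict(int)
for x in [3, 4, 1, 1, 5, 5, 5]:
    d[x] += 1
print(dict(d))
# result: {3: 1, 4: 1, 1: 2, 5: 3}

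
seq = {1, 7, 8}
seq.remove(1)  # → {7, 8}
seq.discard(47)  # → {7, 8}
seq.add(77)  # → {7, 8, 77}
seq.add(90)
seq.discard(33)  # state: {7, 8, 77, 90}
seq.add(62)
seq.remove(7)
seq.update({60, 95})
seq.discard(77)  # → {8, 60, 62, 90, 95}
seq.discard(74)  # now {8, 60, 62, 90, 95}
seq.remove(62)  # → {8, 60, 90, 95}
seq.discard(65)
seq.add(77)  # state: {8, 60, 77, 90, 95}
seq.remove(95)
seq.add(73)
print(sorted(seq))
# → [8, 60, 73, 77, 90]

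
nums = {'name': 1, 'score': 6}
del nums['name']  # {'score': 6}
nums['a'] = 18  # {'score': 6, 'a': 18}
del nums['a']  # {'score': 6}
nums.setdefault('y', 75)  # 75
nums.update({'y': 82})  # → {'score': 6, 'y': 82}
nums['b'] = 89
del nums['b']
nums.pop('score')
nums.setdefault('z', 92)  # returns 92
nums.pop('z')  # 92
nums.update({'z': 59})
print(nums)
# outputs {'y': 82, 'z': 59}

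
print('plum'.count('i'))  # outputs 0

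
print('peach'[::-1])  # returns hcaep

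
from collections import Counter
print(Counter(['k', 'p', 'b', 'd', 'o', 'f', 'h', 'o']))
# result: Counter({'o': 2, 'k': 1, 'p': 1, 'b': 1, 'd': 1, 'f': 1, 'h': 1})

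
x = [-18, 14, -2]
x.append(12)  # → [-18, 14, -2, 12]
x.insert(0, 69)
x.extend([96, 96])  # [69, -18, 14, -2, 12, 96, 96]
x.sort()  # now [-18, -2, 12, 14, 69, 96, 96]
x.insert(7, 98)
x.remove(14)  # [-18, -2, 12, 69, 96, 96, 98]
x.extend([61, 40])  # [-18, -2, 12, 69, 96, 96, 98, 61, 40]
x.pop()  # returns 40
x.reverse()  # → [61, 98, 96, 96, 69, 12, -2, -18]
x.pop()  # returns -18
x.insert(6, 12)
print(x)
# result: [61, 98, 96, 96, 69, 12, 12, -2]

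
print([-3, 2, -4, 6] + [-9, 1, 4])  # [-3, 2, -4, 6, -9, 1, 4]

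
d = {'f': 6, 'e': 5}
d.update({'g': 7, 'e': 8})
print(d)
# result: {'f': 6, 'e': 8, 'g': 7}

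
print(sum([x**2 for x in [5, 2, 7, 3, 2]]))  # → 91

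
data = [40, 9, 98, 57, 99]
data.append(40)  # [40, 9, 98, 57, 99, 40]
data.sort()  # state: [9, 40, 40, 57, 98, 99]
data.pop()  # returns 99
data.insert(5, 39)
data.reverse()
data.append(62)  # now [39, 98, 57, 40, 40, 9, 62]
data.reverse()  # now [62, 9, 40, 40, 57, 98, 39]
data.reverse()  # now [39, 98, 57, 40, 40, 9, 62]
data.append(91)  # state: [39, 98, 57, 40, 40, 9, 62, 91]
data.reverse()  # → [91, 62, 9, 40, 40, 57, 98, 39]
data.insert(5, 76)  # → [91, 62, 9, 40, 40, 76, 57, 98, 39]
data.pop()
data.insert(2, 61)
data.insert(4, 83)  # [91, 62, 61, 9, 83, 40, 40, 76, 57, 98]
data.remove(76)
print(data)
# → [91, 62, 61, 9, 83, 40, 40, 57, 98]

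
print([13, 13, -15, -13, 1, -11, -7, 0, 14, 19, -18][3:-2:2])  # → [-13, -11, 0]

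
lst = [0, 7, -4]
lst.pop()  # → -4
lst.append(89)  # [0, 7, 89]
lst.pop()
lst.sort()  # [0, 7]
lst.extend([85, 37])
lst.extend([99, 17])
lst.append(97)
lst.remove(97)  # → [0, 7, 85, 37, 99, 17]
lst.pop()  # 17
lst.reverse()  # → [99, 37, 85, 7, 0]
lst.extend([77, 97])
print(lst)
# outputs [99, 37, 85, 7, 0, 77, 97]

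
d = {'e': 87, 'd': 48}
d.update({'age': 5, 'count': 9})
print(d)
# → {'e': 87, 'd': 48, 'age': 5, 'count': 9}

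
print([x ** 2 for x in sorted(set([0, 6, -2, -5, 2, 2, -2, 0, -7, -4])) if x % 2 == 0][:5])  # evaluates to [16, 4, 0, 4, 36]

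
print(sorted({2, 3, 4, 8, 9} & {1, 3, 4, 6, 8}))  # [3, 4, 8]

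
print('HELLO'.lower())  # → hello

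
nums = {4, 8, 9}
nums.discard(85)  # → {4, 8, 9}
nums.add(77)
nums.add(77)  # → {4, 8, 9, 77}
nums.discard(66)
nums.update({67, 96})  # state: {4, 8, 9, 67, 77, 96}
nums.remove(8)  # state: {4, 9, 67, 77, 96}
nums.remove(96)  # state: {4, 9, 67, 77}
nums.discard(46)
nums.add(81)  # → {4, 9, 67, 77, 81}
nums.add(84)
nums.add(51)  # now {4, 9, 51, 67, 77, 81, 84}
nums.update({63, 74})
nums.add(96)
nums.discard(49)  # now {4, 9, 51, 63, 67, 74, 77, 81, 84, 96}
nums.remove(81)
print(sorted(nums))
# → [4, 9, 51, 63, 67, 74, 77, 84, 96]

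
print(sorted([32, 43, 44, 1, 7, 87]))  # [1, 7, 32, 43, 44, 87]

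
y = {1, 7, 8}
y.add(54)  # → {1, 7, 8, 54}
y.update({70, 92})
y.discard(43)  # {1, 7, 8, 54, 70, 92}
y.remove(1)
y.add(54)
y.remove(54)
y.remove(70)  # {7, 8, 92}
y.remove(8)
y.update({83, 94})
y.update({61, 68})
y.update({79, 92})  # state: {7, 61, 68, 79, 83, 92, 94}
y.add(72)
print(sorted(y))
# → [7, 61, 68, 72, 79, 83, 92, 94]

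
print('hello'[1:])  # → ello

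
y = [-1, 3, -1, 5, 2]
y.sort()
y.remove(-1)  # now [-1, 2, 3, 5]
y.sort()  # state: [-1, 2, 3, 5]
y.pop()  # 5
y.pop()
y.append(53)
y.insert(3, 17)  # [-1, 2, 53, 17]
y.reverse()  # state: [17, 53, 2, -1]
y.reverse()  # [-1, 2, 53, 17]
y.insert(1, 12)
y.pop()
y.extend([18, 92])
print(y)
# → [-1, 12, 2, 53, 18, 92]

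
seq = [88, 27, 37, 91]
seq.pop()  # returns 91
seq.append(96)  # [88, 27, 37, 96]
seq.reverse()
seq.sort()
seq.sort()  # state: [27, 37, 88, 96]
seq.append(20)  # [27, 37, 88, 96, 20]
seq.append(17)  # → [27, 37, 88, 96, 20, 17]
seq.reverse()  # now [17, 20, 96, 88, 37, 27]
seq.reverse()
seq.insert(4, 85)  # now [27, 37, 88, 96, 85, 20, 17]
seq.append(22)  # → [27, 37, 88, 96, 85, 20, 17, 22]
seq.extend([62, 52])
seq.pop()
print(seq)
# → [27, 37, 88, 96, 85, 20, 17, 22, 62]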